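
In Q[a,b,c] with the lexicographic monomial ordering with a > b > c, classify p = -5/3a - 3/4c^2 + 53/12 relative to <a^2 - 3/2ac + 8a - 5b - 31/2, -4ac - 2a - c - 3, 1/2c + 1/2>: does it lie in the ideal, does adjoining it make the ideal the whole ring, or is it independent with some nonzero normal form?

Adjoining -5/3a - 3/4c^2 + 53/12 makes the ideal the whole ring: the system is inconsistent.

First compute the reduced Gröbner basis of I by Buchberger's algorithm.
f_1 = a^2 - 3/2ac + 8a - 5b - 31/2, LT = a^2.
f_2 = -4ac - 2a - c - 3, LT = ac.
f_3 = 1/2c + 1/2, LT = c.

S(f_1,f_2): lcm = a^2c. S = -1/2a^2 - 3/2ac^2 + 31/4ac - 3/4a - 5bc - 31/2c.
  reduce S modulo (f_1, f_2, f_3):
  remainder -5/8a + 5/2b + 25/8 ≠ 0; add h_4 = -5/8a + 5/2b + 25/8 to the basis.

S(f_2,f_3): lcm = ac. S = -1/2a + 1/4c + 3/4.
  reduce S modulo (f_1, f_2, f_3, h_4):
  remainder -2b - 2 ≠ 0; add h_5 = -2b - 2 to the basis.

The other S-polynomials (S(f_1,f_3), S(f_1,h_4), S(f_2,h_4), S(f_3,h_4), S(f_1,h_5), S(f_2,h_5), S(f_3,h_5), S(h_4,h_5)) all reduce to 0 modulo the current basis, so we have a Gröbner basis.
Inter-reduce: drop elements whose leading term is divisible by another's, tail-reduce, and make monic.
Reduced Gröbner basis: {a - 1, b + 1, c + 1}.
Label its elements g_1 = a - 1, g_2 = b + 1, g_3 = c + 1.

Reduce p = -5/3a - 3/4c^2 + 53/12 modulo G:
  leading term a: subtract (-5/3)·g_1 from -5/3a - 3/4c^2 + 53/12 → -3/4c^2 + 11/4
  leading term c^2: subtract (-3/4c)·g_3 from -3/4c^2 + 11/4 → 3/4c + 11/4
  leading term c: subtract (3/4)·g_3 from 3/4c + 11/4 → 2
  leading term 1: no divisor's leading term divides it; move 2 to the remainder.
  normal form = 2.
The normal form is nonzero, so p ∉ I. Since p minus its normal form lies in I, I + (p) = I + (r) where r = 2; decide whether this ideal is the whole ring.
Here r = 2 is a nonzero constant, hence a unit: 1 ∈ I + (p), the Gröbner basis of I + (p) is {1}, and the enlarged system has no common solution — adjoining p is inconsistent.

The remainder on division by a Gröbner basis is unique — it is the normal form.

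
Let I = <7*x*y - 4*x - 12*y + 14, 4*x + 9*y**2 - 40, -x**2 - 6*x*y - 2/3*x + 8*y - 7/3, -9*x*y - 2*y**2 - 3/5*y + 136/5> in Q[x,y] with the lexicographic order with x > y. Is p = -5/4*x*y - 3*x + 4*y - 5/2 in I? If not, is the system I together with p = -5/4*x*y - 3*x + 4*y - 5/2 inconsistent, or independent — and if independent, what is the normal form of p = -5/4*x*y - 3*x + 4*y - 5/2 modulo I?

First compute the reduced Gröbner basis of I by Buchberger's algorithm.
f_1 = 7*x*y - 4*x - 12*y + 14, LT = x*y.
f_2 = 4*x + 9*y**2 - 40, LT = x.
f_3 = -x**2 - 6*x*y - 2/3*x + 8*y - 7/3, LT = x**2.
f_4 = -9*x*y - 2*y**2 - 3/5*y + 136/5, LT = x*y.

S(f_1,f_2): lcm = x*y. S = -4/7*x - 9/4*y**3 + 58/7*y + 2.
  leading term x: subtract (-1/7)·f_2 from -4/7*x - 9/4*y**3 + 58/7*y + 2 → -9/4*y**3 + 9/7*y**2 + 58/7*y - 26/7
  leading term y**3: no divisor's leading term divides it; move -9/4*y**3 to the remainder.
  leading term y**2: no divisor's leading term divides it; move 9/7*y**2 to the remainder.
  leading term y: no divisor's leading term divides it; move 58/7*y to the remainder.
  leading term 1: no divisor's leading term divides it; move -26/7 to the remainder.
  remainder -9/4*y**3 + 9/7*y**2 + 58/7*y - 26/7 ≠ 0; add h_5 = -9/4*y**3 + 9/7*y**2 + 58/7*y - 26/7 to the basis.

S(f_1,f_3): lcm = x**2*y. S = -4/7*x**2 - 6*x*y**2 - 50/21*x*y + 2*x + 8*y**2 - 7/3*y.
  leading term x**2: subtract (-1/7*x)·f_2 from -4/7*x**2 - 6*x*y**2 - 50/21*x*y + 2*x + 8*y**2 - 7/3*y → -33/7*x*y**2 - 50/21*x*y - 26/7*x + 8*y**2 - 7/3*y
  leading term x*y**2: subtract (-33/49*y)·f_1 from -33/7*x*y**2 - 50/21*x*y - 26/7*x + 8*y**2 - 7/3*y → -746/147*x*y - 26/7*x - 4/49*y**2 + 149/21*y
  leading term x*y: subtract (-746/1029)·f_1 from -746/147*x*y - 26/7*x - 4/49*y**2 + 149/21*y → -6806/1029*x - 4/49*y**2 - 1651/1029*y + 1492/147
  leading term x: subtract (-3403/2058)·f_2 from -6806/1029*x - 4/49*y**2 - 1651/1029*y + 1492/147 → 10153/686*y**2 - 1651/1029*y - 57616/1029
  leading term y**2: no divisor's leading term divides it; move 10153/686*y**2 to the remainder.
  leading term y: no divisor's leading term divides it; move -1651/1029*y to the remainder.
  leading term 1: no divisor's leading term divides it; move -57616/1029 to the remainder.
  remainder 10153/686*y**2 - 1651/1029*y - 57616/1029 ≠ 0; add h_6 = 10153/686*y**2 - 1651/1029*y - 57616/1029 to the basis.

S(f_1,f_4): lcm = x*y. S = -4/7*x - 2/9*y**2 - 187/105*y + 226/45.
  leading term x: subtract (-1/7)·f_2 from -4/7*x - 2/9*y**2 - 187/105*y + 226/45 → 67/63*y**2 - 187/105*y - 218/315
  leading term y**2: subtract (6566/91377)·h_6 from 67/63*y**2 - 187/105*y - 218/315 → -175619/105435*y + 351238/105435
  leading term y: no divisor's leading term divides it; move -175619/105435*y to the remainder.
  leading term 1: no divisor's leading term divides it; move 351238/105435 to the remainder.
  remainder -175619/105435*y + 351238/105435 ≠ 0; add h_7 = -175619/105435*y + 351238/105435 to the basis.

The other S-polynomials (S(f_2,f_3), S(f_2,f_4), S(f_3,f_4), S(f_1,h_5), S(f_2,h_5), S(f_3,h_5), S(f_4,h_5), S(f_1,h_6), S(f_2,h_6), S(f_3,h_6), S(f_4,h_6), S(h_5,h_6), S(f_1,h_7), S(f_2,h_7), S(f_3,h_7), S(f_4,h_7), S(h_5,h_7), S(h_6,h_7)) all reduce to 0 modulo the current basis, so we have a Gröbner basis.
Inter-reduce: drop elements whose leading term is divisible by another's, tail-reduce, and make monic.
Reduced Gröbner basis: {x - 1, y - 2}.
Label its elements g_1 = x - 1, g_2 = y - 2.

Reduce p = -5/4*x*y - 3*x + 4*y - 5/2 modulo G:
  leading term x*y: subtract (-5/4*y)·g_1 from -5/4*x*y - 3*x + 4*y - 5/2 → -3*x + 11/4*y - 5/2
  leading term x: subtract (-3)·g_1 from -3*x + 11/4*y - 5/2 → 11/4*y - 11/2
  leading term y: subtract (11/4)·g_2 from 11/4*y - 11/2 → 0
  normal form = 0.
Since the normal form is 0, p ∈ I.

Ideal membership is decidable via reduction modulo a Gröbner basis.

-5/4*x*y - 3*x + 4*y - 5/2 lies in I (it reduces to 0).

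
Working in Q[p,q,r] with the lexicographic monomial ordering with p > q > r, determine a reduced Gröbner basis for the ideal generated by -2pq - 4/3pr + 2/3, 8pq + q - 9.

G = {pq + 1/8q - 9/8, pr - 3/16q + 19/16, q^2 + 2/3qr - 19/3q - 6r}

f_1 = -2pq - 4/3pr + 2/3, LT = pq.
f_2 = 8pq + q - 9, LT = pq.

S(f_1,f_2): lcm = pq. S = 2/3pr - 1/8q + 19/24.
  reduce S modulo (f_1, f_2):
  remainder 2/3pr - 1/8q + 19/24 ≠ 0; add g_3 = 2/3pr - 1/8q + 19/24 to the basis.

S(f_1,g_3): lcm = pqr. S = 2/3pr^2 + 3/16q^2 - 19/16q - 1/3r.
  reduce S modulo (f_1, f_2, g_3):
  remainder 3/16q^2 + 1/8qr - 19/16q - 9/8r ≠ 0; add g_4 = 3/16q^2 + 1/8qr - 19/16q - 9/8r to the basis.

The other S-polynomials (S(f_2,g_3), S(f_1,g_4), S(f_2,g_4), S(g_3,g_4)) all reduce to 0 modulo the current basis, so we have a Gröbner basis.
Inter-reduce: drop elements whose leading term is divisible by another's, tail-reduce, and make monic.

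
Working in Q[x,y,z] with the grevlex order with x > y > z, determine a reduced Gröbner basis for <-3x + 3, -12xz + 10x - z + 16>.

f_1 = -3x + 3, LT = x.
f_2 = -12xz + 10x - z + 16, LT = xz.

S(f_1,f_2): lcm = xz. S = 5/6x - 13/12z + 4/3.
  reduce S modulo (f_1, f_2):
  remainder -13/12z + 13/6 ≠ 0; add g_3 = -13/12z + 13/6 to the basis.

The other S-polynomials (S(f_1,g_3), S(f_2,g_3)) all reduce to 0 modulo the current basis, so we have a Gröbner basis.
Inter-reduce: drop elements whose leading term is divisible by another's, tail-reduce, and make monic.

G = {x - 1, z - 2}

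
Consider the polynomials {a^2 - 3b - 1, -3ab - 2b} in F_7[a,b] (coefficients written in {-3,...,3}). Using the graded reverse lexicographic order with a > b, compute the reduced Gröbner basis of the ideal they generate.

G = {a^2 - 3b - 1, ab + 3b, b^2 + 2b}

f_1 = a^2 - 3b - 1, LT = a^2.
f_2 = -3ab - 2b, LT = ab.

S(f_1,f_2): lcm = a^2b. S = -3ab - 3b^2 - b.
  reduce S modulo (f_1, f_2):
  remainder -3b^2 + b ≠ 0; add g_3 = -3b^2 + b to the basis.

The other S-polynomials (S(f_1,g_3), S(f_2,g_3)) all reduce to 0 modulo the current basis, so we have a Gröbner basis.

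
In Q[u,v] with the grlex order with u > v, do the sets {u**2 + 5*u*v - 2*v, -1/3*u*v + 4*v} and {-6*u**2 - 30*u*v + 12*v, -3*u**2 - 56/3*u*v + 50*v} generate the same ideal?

Since reduced Gröbner bases are canonical representatives of ideals under a given ordering, it suffices to compute and compare them.
Buchberger on the first generating set:
f_1 = u**2 + 5*u*v - 2*v, LT = u**2.
f_2 = -1/3*u*v + 4*v, LT = u*v.

S(f_1,f_2): lcm = u**2*v. S = 5*u*v**2 + 12*u*v - 2*v**2.
  leading term u*v**2: subtract (-15*v)·f_2 from 5*u*v**2 + 12*u*v - 2*v**2 → 12*u*v + 58*v**2
  leading term u*v: subtract (-36)·f_2 from 12*u*v + 58*v**2 → 58*v**2 + 144*v
  leading term v**2: no divisor's leading term divides it; move 58*v**2 to the remainder.
  leading term v: no divisor's leading term divides it; move 144*v to the remainder.
  remainder 58*v**2 + 144*v ≠ 0; add g_3 = 58*v**2 + 144*v to the basis.

S(f_1,g_3): leading monomials are coprime, so the S-polynomial reduces to 0 (Buchberger's first criterion).
S(f_2,g_3): lcm = u*v**2. S = -72/29*u*v - 12*v**2.
  leading term u*v: subtract (216/29)·f_2 from -72/29*u*v - 12*v**2 → -12*v**2 - 864/29*v
  leading term v**2: subtract (-6/29)·g_3 from -12*v**2 - 864/29*v → 0
  remainder 0.

Every S-polynomial of the final basis reduces to 0, so we have a Gröbner basis.
Inter-reduce: drop elements whose leading term is divisible by another's, tail-reduce, and make monic.
Reduced Gröbner basis: {u**2 + 58*v, u*v - 12*v, v**2 + 72/29*v}.

Buchberger on the second generating set:
h_1 = -6*u**2 - 30*u*v + 12*v, LT = u**2.
h_2 = -3*u**2 - 56/3*u*v + 50*v, LT = u**2.

S(h_1,h_2): lcm = u**2. S = -11/9*u*v + 44/3*v.
  leading term u*v: no divisor's leading term divides it; move -11/9*u*v to the remainder.
  leading term v: no divisor's leading term divides it; move 44/3*v to the remainder.
  remainder -11/9*u*v + 44/3*v ≠ 0; add k_3 = -11/9*u*v + 44/3*v to the basis.

S(h_1,k_3): lcm = u**2*v. S = 5*u*v**2 + 12*u*v - 2*v**2.
  leading term u*v**2: subtract (-45/11*v)·k_3 from 5*u*v**2 + 12*u*v - 2*v**2 → 12*u*v + 58*v**2
  leading term u*v: subtract (-108/11)·k_3 from 12*u*v + 58*v**2 → 58*v**2 + 144*v
  leading term v**2: no divisor's leading term divides it; move 58*v**2 to the remainder.
  leading term v: no divisor's leading term divides it; move 144*v to the remainder.
  remainder 58*v**2 + 144*v ≠ 0; add k_4 = 58*v**2 + 144*v to the basis.

S(h_2,k_3): lcm = u**2*v. S = 56/9*u*v**2 + 12*u*v - 50/3*v**2.
  leading term u*v**2: subtract (-56/11*v)·k_3 from 56/9*u*v**2 + 12*u*v - 50/3*v**2 → 12*u*v + 58*v**2
  leading term u*v: subtract (-108/11)·k_3 from 12*u*v + 58*v**2 → 58*v**2 + 144*v
  leading term v**2: subtract (1)·k_4 from 58*v**2 + 144*v → 0
  remainder 0.

S(h_1,k_4): leading monomials are coprime, so the S-polynomial reduces to 0 (Buchberger's first criterion).
S(h_2,k_4): leading monomials are coprime, so the S-polynomial reduces to 0 (Buchberger's first criterion).
S(k_3,k_4): lcm = u*v**2. S = -72/29*u*v - 12*v**2.
  leading term u*v: subtract (648/319)·k_3 from -72/29*u*v - 12*v**2 → -12*v**2 - 864/29*v
  leading term v**2: subtract (-6/29)·k_4 from -12*v**2 - 864/29*v → 0
  remainder 0.

Every S-polynomial of the final basis reduces to 0, so we have a Gröbner basis.
Inter-reduce: drop elements whose leading term is divisible by another's, tail-reduce, and make monic.
Reduced Gröbner basis: {u**2 + 58*v, u*v - 12*v, v**2 + 72/29*v}.

These coincide, so the ideals are equal.
The choice of monomial ordering does not affect the verdict — as long as both bases are computed under the same ordering, their equality decides ideal equality.

Yes, the ideals are equal.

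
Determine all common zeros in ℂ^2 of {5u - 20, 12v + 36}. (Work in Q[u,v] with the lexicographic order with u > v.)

Compute a lex Gröbner basis by Buchberger's algorithm.
f_1 = 5u - 20, LT = u.
f_2 = 12v + 36, LT = v.

The S-polynomials (S(f_1,f_2)) all reduce to 0 modulo the current basis, so we have a Gröbner basis.
Inter-reduce: drop elements whose leading term is divisible by another's, tail-reduce, and make monic.
Reduced Gröbner basis: {u - 4, v + 3}.

Since the basis is lex-ordered, v + 3 is univariate in v. Its roots are {-3}. Back-substituting each root into the other basis elements fixes the other coordinates.
  v = -3: the earlier basis element becomes u - 4 = 0, giving u = 4 — point (4, -3).
This is the nonlinear analogue of row-reducing a linear system.

{(4, -3)}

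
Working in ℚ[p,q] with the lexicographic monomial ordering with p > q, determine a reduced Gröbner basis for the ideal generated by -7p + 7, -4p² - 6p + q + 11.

G = {p - 1, q + 1}

f_1 = -7p + 7, LT = p.
f_2 = -4p² - 6p + q + 11, LT = p².

S(f_1,f_2): lcm = p². S = -5/2p + ¼q + 11/4.
  leading term p: subtract (5/14)·f_1 from -5/2p + ¼q + 11/4 → ¼q + ¼
  leading term q: no divisor's leading term divides it; move ¼q to the remainder.
  leading term 1: no divisor's leading term divides it; move ¼ to the remainder.
  remainder ¼q + ¼ ≠ 0; add g_3 = ¼q + ¼ to the basis.

The other S-polynomials (S(f_1,g_3), S(f_2,g_3)) all reduce to 0 modulo the current basis, so we have a Gröbner basis.
Inter-reduce: drop elements whose leading term is divisible by another's, tail-reduce, and make monic.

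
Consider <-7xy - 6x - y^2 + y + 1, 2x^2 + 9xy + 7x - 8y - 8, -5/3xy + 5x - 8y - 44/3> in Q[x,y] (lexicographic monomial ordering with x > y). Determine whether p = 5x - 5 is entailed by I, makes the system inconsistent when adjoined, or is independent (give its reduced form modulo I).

First compute the reduced Gröbner basis of I by Buchberger's algorithm.
f_1 = -7xy - 6x - y^2 + y + 1, LT = xy.
f_2 = 2x^2 + 9xy + 7x - 8y - 8, LT = x^2.
f_3 = -5/3xy + 5x - 8y - 44/3, LT = xy.

S(f_1,f_2): lcm = x^2y. S = 6/7x^2 - 61/14xy^2 - 51/14xy - 1/7x + 4y^2 + 4y.
  reduce S modulo (f_1, f_2, f_3):
  remainder 29/343x + 61/98y^3 + 1343/343y^2 + 2150/343y + 1983/686 ≠ 0; add h_4 = 29/343x + 61/98y^3 + 1343/343y^2 + 2150/343y + 1983/686 to the basis.

S(f_1,f_3): lcm = xy. S = 27/7x + 1/7y^2 - 173/35y - 313/35.
  reduce S modulo (f_1, f_2, f_3, h_4):
  remainder -1647/58y^3 - 5176/29y^2 - 42181/145y - 40837/290 ≠ 0; add h_5 = -1647/58y^3 - 5176/29y^2 - 42181/145y - 40837/290 to the basis.

S(f_2,f_3): lcm = x^2y. S = 3x^2 + 9/2xy^2 - 13/10xy - 44/5x - 4y^2 - 4y.
  reduce S modulo (f_1, f_2, f_3, h_4, h_5):
  remainder 28586/8235y^2 + 342734/41175y + 199804/41175 ≠ 0; add h_6 = 28586/8235y^2 + 342734/41175y + 199804/41175 to the basis.

S(f_1,h_4): lcm = xy. S = 6/7x - 427/58y^4 - 1343/29y^3 - 15021/203y^2 - 13939/406y - 1/7.
  reduce S modulo (f_1, f_2, f_3, h_4, h_5, h_6):
  remainder -261604/1071975y - 261604/1071975 ≠ 0; add h_7 = -261604/1071975y - 261604/1071975 to the basis.

The other S-polynomials (S(f_2,h_4), S(f_3,h_4), S(f_1,h_5), S(f_2,h_5), S(f_3,h_5), S(h_4,h_5), S(f_1,h_6), S(f_2,h_6), S(f_3,h_6), S(h_4,h_6), S(h_5,h_6), S(f_1,h_7), S(f_2,h_7), S(f_3,h_7), S(h_4,h_7), S(h_5,h_7), S(h_6,h_7)) all reduce to 0 modulo the current basis, so we have a Gröbner basis.
Inter-reduce: drop elements whose leading term is divisible by another's, tail-reduce, and make monic.
Reduced Gröbner basis: {x - 1, y + 1}.
Label its elements g_1 = x - 1, g_2 = y + 1.

Reduce p = 5x - 5 modulo G:
  leading term x: subtract (5)·g_1 from 5x - 5 → 0
  normal form = 0.
Since the normal form is 0, p ∈ I.

5x - 5 lies in I (it reduces to 0).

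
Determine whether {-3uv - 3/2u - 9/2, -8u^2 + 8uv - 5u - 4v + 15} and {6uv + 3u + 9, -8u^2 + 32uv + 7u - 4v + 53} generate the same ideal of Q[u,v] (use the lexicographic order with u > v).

No, the ideals differ.

For a fixed monomial order, each ideal has a unique reduced Gröbner basis; comparing bases decides equality.
Buchberger on the first generating set:
f_1 = -3uv - 3/2u - 9/2, LT = uv.
f_2 = -8u^2 + 8uv - 5u - 4v + 15, LT = u^2.

S(f_1,f_2): lcm = u^2v. S = 1/2u^2 + uv^2 - 5/8uv + 3/2u - 1/2v^2 + 15/8v.
  leading term u^2: subtract (-1/16)·f_2 from 1/2u^2 + uv^2 - 5/8uv + 3/2u - 1/2v^2 + 15/8v → uv^2 - 1/8uv + 19/16u - 1/2v^2 + 13/8v + 15/16
  leading term uv^2: subtract (-1/3v)·f_1 from uv^2 - 1/8uv + 19/16u - 1/2v^2 + 13/8v + 15/16 → -5/8uv + 19/16u - 1/2v^2 + 1/8v + 15/16
  leading term uv: subtract (5/24)·f_1 from -5/8uv + 19/16u - 1/2v^2 + 1/8v + 15/16 → 3/2u - 1/2v^2 + 1/8v + 15/8
  leading term u: no divisor's leading term divides it; move 3/2u to the remainder.
  leading term v^2: no divisor's leading term divides it; move -1/2v^2 to the remainder.
  leading term v: no divisor's leading term divides it; move 1/8v to the remainder.
  leading term 1: no divisor's leading term divides it; move 15/8 to the remainder.
  remainder 3/2u - 1/2v^2 + 1/8v + 15/8 ≠ 0; add g_3 = 3/2u - 1/2v^2 + 1/8v + 15/8 to the basis.

S(f_1,g_3): lcm = uv. S = 1/2u + 1/3v^3 - 1/12v^2 - 5/4v + 3/2.
  leading term u: subtract (1/3)·g_3 from 1/2u + 1/3v^3 - 1/12v^2 - 5/4v + 3/2 → 1/3v^3 + 1/12v^2 - 31/24v + 7/8
  leading term v^3: no divisor's leading term divides it; move 1/3v^3 to the remainder.
  leading term v^2: no divisor's leading term divides it; move 1/12v^2 to the remainder.
  leading term v: no divisor's leading term divides it; move -31/24v to the remainder.
  leading term 1: no divisor's leading term divides it; move 7/8 to the remainder.
  remainder 1/3v^3 + 1/12v^2 - 31/24v + 7/8 ≠ 0; add g_4 = 1/3v^3 + 1/12v^2 - 31/24v + 7/8 to the basis.

The other S-polynomials (S(f_2,g_3), S(f_1,g_4), S(f_2,g_4), S(g_3,g_4)) all reduce to 0 modulo the current basis, so we have a Gröbner basis.
Inter-reduce: drop elements whose leading term is divisible by another's, tail-reduce, and make monic.
Reduced Gröbner basis: {u - 1/3v^2 + 1/12v + 5/4, v^3 + 1/4v^2 - 31/8v + 21/8}.

Buchberger on the second generating set:
h_1 = 6uv + 3u + 9, LT = uv.
h_2 = -8u^2 + 32uv + 7u - 4v + 53, LT = u^2.

S(h_1,h_2): lcm = u^2v. S = 1/2u^2 + 4uv^2 + 7/8uv + 3/2u - 1/2v^2 + 53/8v.
  leading term u^2: subtract (-1/16)·h_2 from 1/2u^2 + 4uv^2 + 7/8uv + 3/2u - 1/2v^2 + 53/8v → 4uv^2 + 23/8uv + 31/16u - 1/2v^2 + 51/8v + 53/16
  leading term uv^2: subtract (2/3v)·h_1 from 4uv^2 + 23/8uv + 31/16u - 1/2v^2 + 51/8v + 53/16 → 7/8uv + 31/16u - 1/2v^2 + 3/8v + 53/16
  leading term uv: subtract (7/48)·h_1 from 7/8uv + 31/16u - 1/2v^2 + 3/8v + 53/16 → 3/2u - 1/2v^2 + 3/8v + 2
  leading term u: no divisor's leading term divides it; move 3/2u to the remainder.
  leading term v^2: no divisor's leading term divides it; move -1/2v^2 to the remainder.
  leading term v: no divisor's leading term divides it; move 3/8v to the remainder.
  leading term 1: no divisor's leading term divides it; move 2 to the remainder.
  remainder 3/2u - 1/2v^2 + 3/8v + 2 ≠ 0; add k_3 = 3/2u - 1/2v^2 + 3/8v + 2 to the basis.

S(h_1,k_3): lcm = uv. S = 1/2u + 1/3v^3 - 1/4v^2 - 4/3v + 3/2.
  leading term u: subtract (1/3)·k_3 from 1/2u + 1/3v^3 - 1/4v^2 - 4/3v + 3/2 → 1/3v^3 - 1/12v^2 - 35/24v + 5/6
  leading term v^3: no divisor's leading term divides it; move 1/3v^3 to the remainder.
  leading term v^2: no divisor's leading term divides it; move -1/12v^2 to the remainder.
  leading term v: no divisor's leading term divides it; move -35/24v to the remainder.
  leading term 1: no divisor's leading term divides it; move 5/6 to the remainder.
  remainder 1/3v^3 - 1/12v^2 - 35/24v + 5/6 ≠ 0; add k_4 = 1/3v^3 - 1/12v^2 - 35/24v + 5/6 to the basis.

The other S-polynomials (S(h_2,k_3), S(h_1,k_4), S(h_2,k_4), S(k_3,k_4)) all reduce to 0 modulo the current basis, so we have a Gröbner basis.
Inter-reduce: drop elements whose leading term is divisible by another's, tail-reduce, and make monic.
Reduced Gröbner basis: {u - 1/3v^2 + 1/4v + 4/3, v^3 - 1/4v^2 - 35/8v + 5/2}.

The bases are distinct; the ideals are different.
The same test decides containment: I ⊆ J iff every generator of I reduces to 0 modulo a Gröbner basis of J.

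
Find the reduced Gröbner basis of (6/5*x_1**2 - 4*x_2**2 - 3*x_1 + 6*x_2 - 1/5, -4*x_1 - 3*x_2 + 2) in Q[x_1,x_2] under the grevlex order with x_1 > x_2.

G = {x_2**2 - 42/19*x_2 + 8/19, x_1 + 3/4*x_2 - 1/2}

Buchberger's algorithm terminates because the ascending chain of leading-term ideals stabilizes.

f_1 = 6/5*x_1**2 - 4*x_2**2 - 3*x_1 + 6*x_2 - 1/5, LT = x_1**2.
f_2 = -4*x_1 - 3*x_2 + 2, LT = x_1.

S(f_1,f_2): lcm = x_1**2. S = -3/4*x_1*x_2 - 10/3*x_2**2 - 2*x_1 + 5*x_2 - 1/6.
  leading term x_1*x_2: subtract (3/16*x_2)·f_2 from -3/4*x_1*x_2 - 10/3*x_2**2 - 2*x_1 + 5*x_2 - 1/6 → -133/48*x_2**2 - 2*x_1 + 37/8*x_2 - 1/6
  leading term x_2**2: no divisor's leading term divides it; move -133/48*x_2**2 to the remainder.
  leading term x_1: subtract (1/2)·f_2 from -2*x_1 + 37/8*x_2 - 1/6 → 49/8*x_2 - 7/6
  leading term x_2: no divisor's leading term divides it; move 49/8*x_2 to the remainder.
  leading term 1: no divisor's leading term divides it; move -7/6 to the remainder.
  remainder -133/48*x_2**2 + 49/8*x_2 - 7/6 ≠ 0; add g_3 = -133/48*x_2**2 + 49/8*x_2 - 7/6 to the basis.

The other S-polynomials (S(f_1,g_3), S(f_2,g_3)) all reduce to 0 modulo the current basis, so we have a Gröbner basis.
Inter-reduce: drop elements whose leading term is divisible by another's, tail-reduce, and make monic.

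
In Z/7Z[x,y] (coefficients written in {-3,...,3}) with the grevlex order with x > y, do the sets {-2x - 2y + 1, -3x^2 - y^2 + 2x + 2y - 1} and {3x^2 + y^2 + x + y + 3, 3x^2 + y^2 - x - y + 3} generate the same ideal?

No, the ideals differ.

Two ideals are equal iff their reduced Gröbner bases coincide (the reduced basis is unique for a fixed ordering).
Buchberger on the first generating set:
f_1 = -2x - 2y + 1, LT = x.
f_2 = -3x^2 - y^2 + 2x + 2y - 1, LT = x^2.

S(f_1,f_2): lcm = x^2. S = xy + 2y^2 - x + 3y + 2.
  leading term xy: subtract (3y)·f_1 from xy + 2y^2 - x + 3y + 2 → y^2 - x + 2
  leading term y^2: no divisor's leading term divides it; move y^2 to the remainder.
  leading term x: subtract (-3)·f_1 from -x + 2 → y - 2
  leading term y: no divisor's leading term divides it; move y to the remainder.
  leading term 1: no divisor's leading term divides it; move -2 to the remainder.
  remainder y^2 + y - 2 ≠ 0; add g_3 = y^2 + y - 2 to the basis.

The other S-polynomials (S(f_1,g_3), S(f_2,g_3)) all reduce to 0 modulo the current basis, so we have a Gröbner basis.
Inter-reduce: drop elements whose leading term is divisible by another's, tail-reduce, and make monic.
Reduced Gröbner basis: {y^2 + y - 2, x + y + 3}.

Buchberger on the second generating set:
h_1 = 3x^2 + y^2 + x + y + 3, LT = x^2.
h_2 = 3x^2 + y^2 - x - y + 3, LT = x^2.

S(h_1,h_2): lcm = x^2. S = 3x + 3y.
  leading term x: no divisor's leading term divides it; move 3x to the remainder.
  leading term y: no divisor's leading term divides it; move 3y to the remainder.
  remainder 3x + 3y ≠ 0; add k_3 = 3x + 3y to the basis.

S(h_1,k_3): lcm = x^2. S = -xy - 2y^2 - 2x - 2y + 1.
  leading term xy: subtract (2y)·k_3 from -xy - 2y^2 - 2x - 2y + 1 → -y^2 - 2x - 2y + 1
  leading term y^2: no divisor's leading term divides it; move -y^2 to the remainder.
  leading term x: subtract (-3)·k_3 from -2x - 2y + 1 → 1
  leading term 1: no divisor's leading term divides it; move 1 to the remainder.
  remainder -y^2 + 1 ≠ 0; add k_4 = -y^2 + 1 to the basis.

The other S-polynomials (S(h_2,k_3), S(h_1,k_4), S(h_2,k_4), S(k_3,k_4)) all reduce to 0 modulo the current basis, so we have a Gröbner basis.
Inter-reduce: drop elements whose leading term is divisible by another's, tail-reduce, and make monic.
Reduced Gröbner basis: {y^2 - 1, x + y}.

The bases are distinct; the ideals are different.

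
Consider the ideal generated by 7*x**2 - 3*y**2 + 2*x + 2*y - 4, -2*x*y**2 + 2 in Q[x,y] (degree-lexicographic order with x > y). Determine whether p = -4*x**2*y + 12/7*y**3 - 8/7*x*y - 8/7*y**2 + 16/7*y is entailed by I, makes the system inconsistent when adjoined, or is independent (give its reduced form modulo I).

First compute the reduced Gröbner basis of I by Buchberger's algorithm.
f_1 = 7*x**2 - 3*y**2 + 2*x + 2*y - 4, LT = x**2.
f_2 = -2*x*y**2 + 2, LT = x*y**2.

S(f_1,f_2): lcm = x**2*y**2. S = -3/7*y**4 + 2/7*x*y**2 + 2/7*y**3 - 4/7*y**2 + x.
  leading term y**4: no divisor's leading term divides it; move -3/7*y**4 to the remainder.
  leading term x*y**2: subtract (-1/7)·f_2 from 2/7*x*y**2 + 2/7*y**3 - 4/7*y**2 + x → 2/7*y**3 - 4/7*y**2 + x + 2/7
  leading term y**3: no divisor's leading term divides it; move 2/7*y**3 to the remainder.
  leading term y**2: no divisor's leading term divides it; move -4/7*y**2 to the remainder.
  leading term x: no divisor's leading term divides it; move x to the remainder.
  leading term 1: no divisor's leading term divides it; move 2/7 to the remainder.
  remainder -3/7*y**4 + 2/7*y**3 - 4/7*y**2 + x + 2/7 ≠ 0; add h_3 = -3/7*y**4 + 2/7*y**3 - 4/7*y**2 + x + 2/7 to the basis.

The other S-polynomials (S(f_1,h_3), S(f_2,h_3)) all reduce to 0 modulo the current basis, so we have a Gröbner basis.
Inter-reduce: drop elements whose leading term is divisible by another's, tail-reduce, and make monic.
Reduced Gröbner basis: {y**4 - 2/3*y**3 + 4/3*y**2 - 7/3*x - 2/3, x*y**2 - 1, x**2 - 3/7*y**2 + 2/7*x + 2/7*y - 4/7}.
Label its elements g_1 = y**4 - 2/3*y**3 + 4/3*y**2 - 7/3*x - 2/3, g_2 = x*y**2 - 1, g_3 = x**2 - 3/7*y**2 + 2/7*x + 2/7*y - 4/7.

Reduce p = -4*x**2*y + 12/7*y**3 - 8/7*x*y - 8/7*y**2 + 16/7*y modulo G:
  leading term x**2*y: subtract (-4*y)·g_3 from -4*x**2*y + 12/7*y**3 - 8/7*x*y - 8/7*y**2 + 16/7*y → 0
  normal form = 0.
Since the normal form is 0, p ∈ I.

-4*x**2*y + 12/7*y**3 - 8/7*x*y - 8/7*y**2 + 16/7*y lies in I (it reduces to 0).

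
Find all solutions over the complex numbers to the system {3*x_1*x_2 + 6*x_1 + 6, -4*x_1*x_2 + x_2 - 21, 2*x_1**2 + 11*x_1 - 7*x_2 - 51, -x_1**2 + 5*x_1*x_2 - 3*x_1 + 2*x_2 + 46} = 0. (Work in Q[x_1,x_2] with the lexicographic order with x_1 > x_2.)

Compute a lex Gröbner basis by Buchberger's algorithm.
f_1 = 3*x_1*x_2 + 6*x_1 + 6, LT = x_1*x_2.
f_2 = -4*x_1*x_2 + x_2 - 21, LT = x_1*x_2.
f_3 = 2*x_1**2 + 11*x_1 - 7*x_2 - 51, LT = x_1**2.
f_4 = -x_1**2 + 5*x_1*x_2 - 3*x_1 + 2*x_2 + 46, LT = x_1**2.

S(f_1,f_2): lcm = x_1*x_2. S = 2*x_1 + 1/4*x_2 - 13/4.
  leading term x_1: no divisor's leading term divides it; move 2*x_1 to the remainder.
  leading term x_2: no divisor's leading term divides it; move 1/4*x_2 to the remainder.
  leading term 1: no divisor's leading term divides it; move -13/4 to the remainder.
  remainder 2*x_1 + 1/4*x_2 - 13/4 ≠ 0; add h_5 = 2*x_1 + 1/4*x_2 - 13/4 to the basis.

S(f_1,f_3): lcm = x_1**2*x_2. S = 2*x_1**2 - 11/2*x_1*x_2 + 2*x_1 + 7/2*x_2**2 + 51/2*x_2.
  leading term x_1**2: subtract (1)·f_3 from 2*x_1**2 - 11/2*x_1*x_2 + 2*x_1 + 7/2*x_2**2 + 51/2*x_2 → -11/2*x_1*x_2 - 9*x_1 + 7/2*x_2**2 + 65/2*x_2 + 51
  leading term x_1*x_2: subtract (-11/6)·f_1 from -11/2*x_1*x_2 - 9*x_1 + 7/2*x_2**2 + 65/2*x_2 + 51 → 2*x_1 + 7/2*x_2**2 + 65/2*x_2 + 62
  leading term x_1: subtract (1)·h_5 from 2*x_1 + 7/2*x_2**2 + 65/2*x_2 + 62 → 7/2*x_2**2 + 129/4*x_2 + 261/4
  leading term x_2**2: no divisor's leading term divides it; move 7/2*x_2**2 to the remainder.
  leading term x_2: no divisor's leading term divides it; move 129/4*x_2 to the remainder.
  leading term 1: no divisor's leading term divides it; move 261/4 to the remainder.
  remainder 7/2*x_2**2 + 129/4*x_2 + 261/4 ≠ 0; add h_6 = 7/2*x_2**2 + 129/4*x_2 + 261/4 to the basis.

S(f_1,f_4): lcm = x_1**2*x_2. S = 2*x_1**2 + 5*x_1*x_2**2 - 3*x_1*x_2 + 2*x_1 + 2*x_2**2 + 46*x_2.
  leading term x_1**2: subtract (1)·f_3 from 2*x_1**2 + 5*x_1*x_2**2 - 3*x_1*x_2 + 2*x_1 + 2*x_2**2 + 46*x_2 → 5*x_1*x_2**2 - 3*x_1*x_2 - 9*x_1 + 2*x_2**2 + 53*x_2 + 51
  leading term x_1*x_2**2: subtract (5/3*x_2)·f_1 from 5*x_1*x_2**2 - 3*x_1*x_2 - 9*x_1 + 2*x_2**2 + 53*x_2 + 51 → -13*x_1*x_2 - 9*x_1 + 2*x_2**2 + 43*x_2 + 51
  leading term x_1*x_2: subtract (-13/3)·f_1 from -13*x_1*x_2 - 9*x_1 + 2*x_2**2 + 43*x_2 + 51 → 17*x_1 + 2*x_2**2 + 43*x_2 + 77
  leading term x_1: subtract (17/2)·h_5 from 17*x_1 + 2*x_2**2 + 43*x_2 + 77 → 2*x_2**2 + 327/8*x_2 + 837/8
  leading term x_2**2: subtract (4/7)·h_6 from 2*x_2**2 + 327/8*x_2 + 837/8 → 1257/56*x_2 + 3771/56
  leading term x_2: no divisor's leading term divides it; move 1257/56*x_2 to the remainder.
  leading term 1: no divisor's leading term divides it; move 3771/56 to the remainder.
  remainder 1257/56*x_2 + 3771/56 ≠ 0; add h_7 = 1257/56*x_2 + 3771/56 to the basis.

The other S-polynomials (S(f_2,f_3), S(f_2,f_4), S(f_3,f_4), S(f_1,h_5), S(f_2,h_5), S(f_3,h_5), S(f_4,h_5), S(f_1,h_6), S(f_2,h_6), S(f_3,h_6), S(f_4,h_6), S(h_5,h_6), S(f_1,h_7), S(f_2,h_7), S(f_3,h_7), S(f_4,h_7), S(h_5,h_7), S(h_6,h_7)) all reduce to 0 modulo the current basis, so we have a Gröbner basis.
Inter-reduce: drop elements whose leading term is divisible by another's, tail-reduce, and make monic.
Reduced Gröbner basis: {x_1 - 2, x_2 + 3}.

Since the basis is lex-ordered, x_2 + 3 is univariate in x_2. Its roots are {-3}. Back-substituting each root into the other basis elements fixes the other coordinates.
  x_2 = -3: the earlier basis element becomes x_1 - 2 = 0, giving x_1 = 2 — point (2, -3).
Check: every point annihilates each of the original generators.
A lex Gröbner basis triangularizes the system, enabling back-substitution.

{(2, -3)}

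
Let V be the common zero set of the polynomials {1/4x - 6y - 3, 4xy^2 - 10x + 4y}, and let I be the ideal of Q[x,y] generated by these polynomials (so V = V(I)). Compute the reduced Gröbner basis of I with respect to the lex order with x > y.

f_1 = 1/4x - 6y - 3, LT = x.
f_2 = 4xy^2 - 10x + 4y, LT = xy^2.

S(f_1,f_2): lcm = xy^2. S = 5/2x - 24y^3 - 12y^2 - y.
  reduce S modulo (f_1, f_2):
  remainder -24y^3 - 12y^2 + 59y + 30 ≠ 0; add g_3 = -24y^3 - 12y^2 + 59y + 30 to the basis.

The other S-polynomials (S(f_1,g_3), S(f_2,g_3)) all reduce to 0 modulo the current basis, so we have a Gröbner basis.
Inter-reduce: drop elements whose leading term is divisible by another's, tail-reduce, and make monic.

G = {x - 24y - 12, y^3 + 1/2y^2 - 59/24y - 5/4}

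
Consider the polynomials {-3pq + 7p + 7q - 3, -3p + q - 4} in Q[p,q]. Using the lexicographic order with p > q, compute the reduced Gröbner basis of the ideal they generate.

f_1 = -3pq + 7p + 7q - 3, LT = pq.
f_2 = -3p + q - 4, LT = p.

S(f_1,f_2): lcm = pq. S = -\tfrac{7}{3}p + \tfrac{1}{3}q^{2} - \tfrac{11}{3}q + 1.
  leading term p: subtract (\tfrac{7}{9})·f_2 from -\tfrac{7}{3}p + \tfrac{1}{3}q^{2} - \tfrac{11}{3}q + 1 → \tfrac{1}{3}q^{2} - \tfrac{40}{9}q + \tfrac{37}{9}
  leading term q^{2}: no divisor's leading term divides it; move \tfrac{1}{3}q^{2} to the remainder.
  leading term q: no divisor's leading term divides it; move -\tfrac{40}{9}q to the remainder.
  leading term 1: no divisor's leading term divides it; move \tfrac{37}{9} to the remainder.
  remainder \tfrac{1}{3}q^{2} - \tfrac{40}{9}q + \tfrac{37}{9} ≠ 0; add g_3 = \tfrac{1}{3}q^{2} - \tfrac{40}{9}q + \tfrac{37}{9} to the basis.

S(f_1,g_3): lcm = pq^{2}. S = 11pq - \tfrac{37}{3}p - \tfrac{7}{3}q^{2} + q.
  leading term pq: subtract (-\tfrac{11}{3})·f_1 from 11pq - \tfrac{37}{3}p - \tfrac{7}{3}q^{2} + q → \tfrac{40}{3}p - \tfrac{7}{3}q^{2} + \tfrac{80}{3}q - 11
  leading term p: subtract (-\tfrac{40}{9})·f_2 from \tfrac{40}{3}p - \tfrac{7}{3}q^{2} + \tfrac{80}{3}q - 11 → -\tfrac{7}{3}q^{2} + \tfrac{280}{9}q - \tfrac{259}{9}
  leading term q^{2}: subtract (-7)·g_3 from -\tfrac{7}{3}q^{2} + \tfrac{280}{9}q - \tfrac{259}{9} → 0
  remainder 0.

S(f_2,g_3): leading monomials are coprime, so the S-polynomial reduces to 0 (Buchberger's first criterion).
Every S-polynomial of the final basis reduces to 0, so we have a Gröbner basis.
Inter-reduce: drop elements whose leading term is divisible by another's, tail-reduce, and make monic.

G = {p - \tfrac{1}{3}q + \tfrac{4}{3}, q^{2} - \tfrac{40}{3}q + \tfrac{37}{3}}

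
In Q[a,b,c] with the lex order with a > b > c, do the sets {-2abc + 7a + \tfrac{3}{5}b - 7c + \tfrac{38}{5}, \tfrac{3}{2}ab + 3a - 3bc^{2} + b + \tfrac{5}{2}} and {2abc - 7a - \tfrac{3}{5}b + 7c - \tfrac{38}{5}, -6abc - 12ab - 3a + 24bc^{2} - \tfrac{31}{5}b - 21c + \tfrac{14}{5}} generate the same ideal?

Yes, the ideals are equal.

Two ideals are equal iff their reduced Gröbner bases coincide (the reduced basis is unique for a fixed ordering).
Buchberger on the first generating set:
f_1 = -2abc + 7a + \tfrac{3}{5}b - 7c + \tfrac{38}{5}, LT = abc.
f_2 = \tfrac{3}{2}ab + 3a - 3bc^{2} + b + \tfrac{5}{2}, LT = ab.

S(f_1,f_2): lcm = abc. S = -2ac - \tfrac{7}{2}a + 2bc^{3} - \tfrac{2}{3}bc - \tfrac{3}{10}b + \tfrac{11}{6}c - \tfrac{19}{5}.
  reduce S modulo (f_1, f_2):
  remainder -2ac - \tfrac{7}{2}a + 2bc^{3} - \tfrac{2}{3}bc - \tfrac{3}{10}b + \tfrac{11}{6}c - \tfrac{19}{5} ≠ 0; add g_3 = -2ac - \tfrac{7}{2}a + 2bc^{3} - \tfrac{2}{3}bc - \tfrac{3}{10}b + \tfrac{11}{6}c - \tfrac{19}{5} to the basis.

S(f_1,g_3): lcm = abc. S = -\tfrac{7}{4}ab - \tfrac{7}{2}a + b^{2}c^{3} - \tfrac{1}{3}b^{2}c - \tfrac{3}{20}b^{2} + \tfrac{11}{12}bc - \tfrac{11}{5}b + \tfrac{7}{2}c - \tfrac{19}{5}.
  reduce S modulo (f_1, f_2, g_3):
  remainder b^{2}c^{3} - \tfrac{1}{3}b^{2}c - \tfrac{3}{20}b^{2} - \tfrac{7}{2}bc^{2} + \tfrac{11}{12}bc - \tfrac{31}{30}b + \tfrac{7}{2}c - \tfrac{53}{60} ≠ 0; add g_4 = b^{2}c^{3} - \tfrac{1}{3}b^{2}c - \tfrac{3}{20}b^{2} - \tfrac{7}{2}bc^{2} + \tfrac{11}{12}bc - \tfrac{31}{30}b + \tfrac{7}{2}c - \tfrac{53}{60} to the basis.

The other S-polynomials (S(f_2,g_3), S(f_1,g_4), S(f_2,g_4), S(g_3,g_4)) all reduce to 0 modulo the current basis, so we have a Gröbner basis.
Inter-reduce: drop elements whose leading term is divisible by another's, tail-reduce, and make monic.
Reduced Gröbner basis: {ab + 2a - 2bc^{2} + \tfrac{2}{3}b + \tfrac{5}{3}, ac + \tfrac{7}{4}a - bc^{3} + \tfrac{1}{3}bc + \tfrac{3}{20}b - \tfrac{11}{12}c + \tfrac{19}{10}, b^{2}c^{3} - \tfrac{1}{3}b^{2}c - \tfrac{3}{20}b^{2} - \tfrac{7}{2}bc^{2} + \tfrac{11}{12}bc - \tfrac{31}{30}b + \tfrac{7}{2}c - \tfrac{53}{60}}.

Buchberger on the second generating set:
h_1 = 2abc - 7a - \tfrac{3}{5}b + 7c - \tfrac{38}{5}, LT = abc.
h_2 = -6abc - 12ab - 3a + 24bc^{2} - \tfrac{31}{5}b - 21c + \tfrac{14}{5}, LT = abc.

S(h_1,h_2): lcm = abc. S = -2ab - 4a + 4bc^{2} - \tfrac{4}{3}b - \tfrac{10}{3}.
  reduce S modulo (h_1, h_2):
  remainder -2ab - 4a + 4bc^{2} - \tfrac{4}{3}b - \tfrac{10}{3} ≠ 0; add k_3 = -2ab - 4a + 4bc^{2} - \tfrac{4}{3}b - \tfrac{10}{3} to the basis.

S(h_1,k_3): lcm = abc. S = -2ac - \tfrac{7}{2}a + 2bc^{3} - \tfrac{2}{3}bc - \tfrac{3}{10}b + \tfrac{11}{6}c - \tfrac{19}{5}.
  reduce S modulo (h_1, h_2, k_3):
  remainder -2ac - \tfrac{7}{2}a + 2bc^{3} - \tfrac{2}{3}bc - \tfrac{3}{10}b + \tfrac{11}{6}c - \tfrac{19}{5} ≠ 0; add k_4 = -2ac - \tfrac{7}{2}a + 2bc^{3} - \tfrac{2}{3}bc - \tfrac{3}{10}b + \tfrac{11}{6}c - \tfrac{19}{5} to the basis.

S(h_1,k_4): lcm = abc. S = -\tfrac{7}{4}ab - \tfrac{7}{2}a + b^{2}c^{3} - \tfrac{1}{3}b^{2}c - \tfrac{3}{20}b^{2} + \tfrac{11}{12}bc - \tfrac{11}{5}b + \tfrac{7}{2}c - \tfrac{19}{5}.
  reduce S modulo (h_1, h_2, k_3, k_4):
  remainder b^{2}c^{3} - \tfrac{1}{3}b^{2}c - \tfrac{3}{20}b^{2} - \tfrac{7}{2}bc^{2} + \tfrac{11}{12}bc - \tfrac{31}{30}b + \tfrac{7}{2}c - \tfrac{53}{60} ≠ 0; add k_5 = b^{2}c^{3} - \tfrac{1}{3}b^{2}c - \tfrac{3}{20}b^{2} - \tfrac{7}{2}bc^{2} + \tfrac{11}{12}bc - \tfrac{31}{30}b + \tfrac{7}{2}c - \tfrac{53}{60} to the basis.

The other S-polynomials (S(h_2,k_3), S(h_2,k_4), S(k_3,k_4), S(h_1,k_5), S(h_2,k_5), S(k_3,k_5), S(k_4,k_5)) all reduce to 0 modulo the current basis, so we have a Gröbner basis.
Inter-reduce: drop elements whose leading term is divisible by another's, tail-reduce, and make monic.
Reduced Gröbner basis: {ab + 2a - 2bc^{2} + \tfrac{2}{3}b + \tfrac{5}{3}, ac + \tfrac{7}{4}a - bc^{3} + \tfrac{1}{3}bc + \tfrac{3}{20}b - \tfrac{11}{12}c + \tfrac{19}{10}, b^{2}c^{3} - \tfrac{1}{3}b^{2}c - \tfrac{3}{20}b^{2} - \tfrac{7}{2}bc^{2} + \tfrac{11}{12}bc - \tfrac{31}{30}b + \tfrac{7}{2}c - \tfrac{53}{60}}.

Same reduced basis, so the two generating sets span the same ideal.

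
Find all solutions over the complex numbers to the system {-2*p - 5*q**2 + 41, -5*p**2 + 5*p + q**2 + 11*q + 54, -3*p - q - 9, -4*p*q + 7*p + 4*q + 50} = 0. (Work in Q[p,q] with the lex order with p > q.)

{(-2, -3)}

Compute a lex Gröbner basis by Buchberger's algorithm.
f_1 = -2*p - 5*q**2 + 41, LT = p.
f_2 = -5*p**2 + 5*p + q**2 + 11*q + 54, LT = p**2.
f_3 = -3*p - q - 9, LT = p.
f_4 = -4*p*q + 7*p + 4*q + 50, LT = p*q.

S(f_1,f_2): lcm = p**2. S = 5/2*p*q**2 - 39/2*p + 1/5*q**2 + 11/5*q + 54/5.
  reduce S modulo (f_1, f_2, f_3, f_4):
  remainder -25/4*q**4 + 501/5*q**2 + 11/5*q - 7779/20 ≠ 0; add h_5 = -25/4*q**4 + 501/5*q**2 + 11/5*q - 7779/20 to the basis.

S(f_1,f_3): lcm = p. S = 5/2*q**2 - 1/3*q - 47/2.
  reduce S modulo (f_1, f_2, f_3, f_4, h_5):
  remainder 5/2*q**2 - 1/3*q - 47/2 ≠ 0; add h_6 = 5/2*q**2 - 1/3*q - 47/2 to the basis.

S(f_1,f_4): lcm = p*q. S = 7/4*p + 5/2*q**3 - 39/2*q + 25/2.
  reduce S modulo (f_1, f_2, f_3, f_4, h_5, h_6):
  remainder 623/180*q + 623/60 ≠ 0; add h_7 = 623/180*q + 623/60 to the basis.

The other S-polynomials (S(f_2,f_3), S(f_2,f_4), S(f_3,f_4), S(f_1,h_5), S(f_2,h_5), S(f_3,h_5), S(f_4,h_5), S(f_1,h_6), S(f_2,h_6), S(f_3,h_6), S(f_4,h_6), S(h_5,h_6), S(f_1,h_7), S(f_2,h_7), S(f_3,h_7), S(f_4,h_7), S(h_5,h_7), S(h_6,h_7)) all reduce to 0 modulo the current basis, so we have a Gröbner basis.
Inter-reduce: drop elements whose leading term is divisible by another's, tail-reduce, and make monic.
Reduced Gröbner basis: {p + 2, q + 3}.

The lex basis is triangular: the last element involves only q. Solving q + 3 = 0 gives q ∈ {-3}; substituting each value into the earlier elements determines the remaining variables.
  q = -3: the earlier basis element becomes p + 2 = 0, giving p = -2 — point (-2, -3).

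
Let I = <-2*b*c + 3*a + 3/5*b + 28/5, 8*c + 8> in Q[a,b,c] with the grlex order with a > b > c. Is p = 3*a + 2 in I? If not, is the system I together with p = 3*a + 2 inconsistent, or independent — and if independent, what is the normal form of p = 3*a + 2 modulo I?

First compute the reduced Gröbner basis of I by Buchberger's algorithm.
f_1 = -2*b*c + 3*a + 3/5*b + 28/5, LT = b*c.
f_2 = 8*c + 8, LT = c.

S(f_1,f_2): lcm = b*c. S = -3/2*a - 13/10*b - 14/5.
  leading term a: no divisor's leading term divides it; move -3/2*a to the remainder.
  leading term b: no divisor's leading term divides it; move -13/10*b to the remainder.
  leading term 1: no divisor's leading term divides it; move -14/5 to the remainder.
  remainder -3/2*a - 13/10*b - 14/5 ≠ 0; add h_3 = -3/2*a - 13/10*b - 14/5 to the basis.

The other S-polynomials (S(f_1,h_3), S(f_2,h_3)) all reduce to 0 modulo the current basis, so we have a Gröbner basis.
Inter-reduce: drop elements whose leading term is divisible by another's, tail-reduce, and make monic.
Reduced Gröbner basis: {a + 13/15*b + 28/15, c + 1}.
Label its elements g_1 = a + 13/15*b + 28/15, g_2 = c + 1.

Reduce p = 3*a + 2 modulo G:
  leading term a: subtract (3)·g_1 from 3*a + 2 → -13/5*b - 18/5
  leading term b: no divisor's leading term divides it; move -13/5*b to the remainder.
  leading term 1: no divisor's leading term divides it; move -18/5 to the remainder.
  normal form = -13/5*b - 18/5.
The normal form is nonzero, so p ∉ I. Since p minus its normal form lies in I, I + (p) = I + (r) where r = -13/5*b - 18/5; decide whether this ideal is the whole ring.
Run Buchberger on G together with r (pairs among the g_i already reduce to 0 since G is a Gröbner basis):
g_1 = a + 13/15*b + 28/15, LT = a.
g_2 = c + 1, LT = c.
r = -13/5*b - 18/5, LT = b.

The S-polynomials (S(g_1,g_2), S(g_1,r), S(g_2,r)) all reduce to 0 modulo the current basis, so we have a Gröbner basis.
Inter-reduce: drop elements whose leading term is divisible by another's, tail-reduce, and make monic.
Reduced Gröbner basis: {a + 2/3, b + 18/13, c + 1}.
The reduced Gröbner basis of I + (p) is {a + 2/3, b + 18/13, c + 1} ≠ {1}, a proper ideal, so the enlarged system stays consistent: p is independent of I, with normal form -13/5*b - 18/5.

3*a + 2 is independent of I; its normal form modulo I is -13/5*b - 18/5.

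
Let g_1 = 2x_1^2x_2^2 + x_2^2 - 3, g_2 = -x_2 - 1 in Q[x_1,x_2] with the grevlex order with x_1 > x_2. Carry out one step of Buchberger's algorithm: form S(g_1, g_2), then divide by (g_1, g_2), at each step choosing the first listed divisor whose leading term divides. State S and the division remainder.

S(g_1, g_2) = -x_1^2x_2 + 1/2x_2^2 - 3/2; remainder on division = x_1^2 - 1.

lcm(LM(g_1), LM(g_2)) = x_1^2x_2^2.
S = (lcm/LT(g_1))·g_1 − (lcm/LT(g_2))·g_2 = -x_1^2x_2 + 1/2x_2^2 - 3/2.
Reduce S modulo (g_1, g_2) in that order:
  leading term x_1^2x_2: subtract (x_1^2)·g_2 from -x_1^2x_2 + 1/2x_2^2 - 3/2 → x_1^2 + 1/2x_2^2 - 3/2
  leading term x_1^2: no divisor's leading term divides it; move x_1^2 to the remainder.
  leading term x_2^2: subtract (-1/2x_2)·g_2 from 1/2x_2^2 - 3/2 → -1/2x_2 - 3/2
  leading term x_2: subtract (1/2)·g_2 from -1/2x_2 - 3/2 → -1
  leading term 1: no divisor's leading term divides it; move -1 to the remainder.
The remainder x_1^2 - 1 is nonzero, so it would be added as the next basis element.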